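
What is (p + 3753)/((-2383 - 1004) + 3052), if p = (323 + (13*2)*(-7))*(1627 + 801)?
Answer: -346101/335 ≈ -1033.1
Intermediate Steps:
p = 342348 (p = (323 + 26*(-7))*2428 = (323 - 182)*2428 = 141*2428 = 342348)
(p + 3753)/((-2383 - 1004) + 3052) = (342348 + 3753)/((-2383 - 1004) + 3052) = 346101/(-3387 + 3052) = 346101/(-335) = 346101*(-1/335) = -346101/335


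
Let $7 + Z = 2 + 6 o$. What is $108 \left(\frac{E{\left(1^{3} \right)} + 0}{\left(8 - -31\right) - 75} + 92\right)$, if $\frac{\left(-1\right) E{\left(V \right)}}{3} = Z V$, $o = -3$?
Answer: $9729$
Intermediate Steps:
$Z = -23$ ($Z = -7 + \left(2 + 6 \left(-3\right)\right) = -7 + \left(2 - 18\right) = -7 - 16 = -23$)
$E{\left(V \right)} = 69 V$ ($E{\left(V \right)} = - 3 \left(- 23 V\right) = 69 V$)
$108 \left(\frac{E{\left(1^{3} \right)} + 0}{\left(8 - -31\right) - 75} + 92\right) = 108 \left(\frac{69 \cdot 1^{3} + 0}{\left(8 - -31\right) - 75} + 92\right) = 108 \left(\frac{69 \cdot 1 + 0}{\left(8 + 31\right) - 75} + 92\right) = 108 \left(\frac{69 + 0}{39 - 75} + 92\right) = 108 \left(\frac{69}{-36} + 92\right) = 108 \left(69 \left(- \frac{1}{36}\right) + 92\right) = 108 \left(- \frac{23}{12} + 92\right) = 108 \cdot \frac{1081}{12} = 9729$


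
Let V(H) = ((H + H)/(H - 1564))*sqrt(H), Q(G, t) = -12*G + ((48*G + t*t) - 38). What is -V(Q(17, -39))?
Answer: -4190*sqrt(2095)/531 ≈ -361.17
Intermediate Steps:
Q(G, t) = -38 + t**2 + 36*G (Q(G, t) = -12*G + ((48*G + t**2) - 38) = -12*G + ((t**2 + 48*G) - 38) = -12*G + (-38 + t**2 + 48*G) = -38 + t**2 + 36*G)
V(H) = 2*H**(3/2)/(-1564 + H) (V(H) = ((2*H)/(-1564 + H))*sqrt(H) = (2*H/(-1564 + H))*sqrt(H) = 2*H**(3/2)/(-1564 + H))
-V(Q(17, -39)) = -2*(-38 + (-39)**2 + 36*17)**(3/2)/(-1564 + (-38 + (-39)**2 + 36*17)) = -2*(-38 + 1521 + 612)**(3/2)/(-1564 + (-38 + 1521 + 612)) = -2*2095**(3/2)/(-1564 + 2095) = -2*2095*sqrt(2095)/531 = -4190*sqrt(2095)/531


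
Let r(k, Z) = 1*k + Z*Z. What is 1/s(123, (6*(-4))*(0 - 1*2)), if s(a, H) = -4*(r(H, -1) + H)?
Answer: -1/388 ≈ -0.0025773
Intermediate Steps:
r(k, Z) = k + Z²
s(a, H) = -4 - 8*H (s(a, H) = -4*((H + (-1)²) + H) = -4*((H + 1) + H) = -4*((1 + H) + H) = -4*(1 + 2*H) = -4 - 8*H)
1/s(123, (6*(-4))*(0 - 1*2)) = 1/(-4 - 8*6*(-4)*(0 - 1*2)) = 1/(-4 - (-192)*(0 - 2)) = 1/(-4 - (-192)*(-2)) = 1/(-4 - 8*48) = 1/(-4 - 384) = 1/(-388) = -1/388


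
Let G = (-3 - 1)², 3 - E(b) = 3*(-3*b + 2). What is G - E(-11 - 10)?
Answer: 208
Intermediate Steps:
E(b) = -3 + 9*b (E(b) = 3 - 3*(-3*b + 2) = 3 - 3*(2 - 3*b) = 3 - (6 - 9*b) = 3 + (-6 + 9*b) = -3 + 9*b)
G = 16 (G = (-4)² = 16)
G - E(-11 - 10) = 16 - (-3 + 9*(-11 - 10)) = 16 - (-3 + 9*(-21)) = 16 - (-3 - 189) = 16 - 1*(-192) = 16 + 192 = 208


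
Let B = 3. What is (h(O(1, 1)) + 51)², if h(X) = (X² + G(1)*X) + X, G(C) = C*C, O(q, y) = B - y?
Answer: 3481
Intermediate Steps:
O(q, y) = 3 - y
G(C) = C²
h(X) = X² + 2*X (h(X) = (X² + 1²*X) + X = (X² + 1*X) + X = (X² + X) + X = (X + X²) + X = X² + 2*X)
(h(O(1, 1)) + 51)² = ((3 - 1*1)*(2 + (3 - 1*1)) + 51)² = ((3 - 1)*(2 + (3 - 1)) + 51)² = (2*(2 + 2) + 51)² = (2*4 + 51)² = (8 + 51)² = 59² = 3481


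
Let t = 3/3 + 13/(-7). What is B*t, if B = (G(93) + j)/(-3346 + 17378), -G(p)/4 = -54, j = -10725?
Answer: 31527/49112 ≈ 0.64194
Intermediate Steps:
G(p) = 216 (G(p) = -4*(-54) = 216)
B = -10509/14032 (B = (216 - 10725)/(-3346 + 17378) = -10509/14032 ≈ -0.74893)
t = -6/7 (t = 3*(⅓) + 13*(-⅐) = 1 - 13/7 = -6/7 ≈ -0.85714)
B*t = -10509/14032*(-6/7) = 31527/49112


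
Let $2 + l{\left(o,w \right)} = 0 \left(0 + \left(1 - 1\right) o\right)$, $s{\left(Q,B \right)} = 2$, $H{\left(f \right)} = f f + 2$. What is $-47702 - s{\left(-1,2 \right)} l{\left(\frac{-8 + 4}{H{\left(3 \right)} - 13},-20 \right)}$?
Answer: $-47698$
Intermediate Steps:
$H{\left(f \right)} = 2 + f^{2}$ ($H{\left(f \right)} = f^{2} + 2 = 2 + f^{2}$)
$l{\left(o,w \right)} = -2$ ($l{\left(o,w \right)} = -2 + 0 \left(0 + \left(1 - 1\right) o\right) = -2 + 0 \left(0 + 0 o\right) = -2 + 0 \left(0 + 0\right) = -2 + 0 \cdot 0 = -2 + 0 = -2$)
$-47702 - s{\left(-1,2 \right)} l{\left(\frac{-8 + 4}{H{\left(3 \right)} - 13},-20 \right)} = -47702 - 2 \left(-2\right) = -47702 - -4 = -47702 + 4 = -47698$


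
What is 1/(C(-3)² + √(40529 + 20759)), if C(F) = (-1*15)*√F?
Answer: -675/394337 - 2*√15322/394337 ≈ -0.0023395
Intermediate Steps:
C(F) = -15*√F
1/(C(-3)² + √(40529 + 20759)) = 1/((-15*I*√3)² + √(40529 + 20759)) = 1/((-15*I*√3)² + √61288) = 1/((-15*I*√3)² + 2*√15322) = 1/(-675 + 2*√15322)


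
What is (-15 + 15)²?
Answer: 0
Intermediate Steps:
(-15 + 15)² = 0² = 0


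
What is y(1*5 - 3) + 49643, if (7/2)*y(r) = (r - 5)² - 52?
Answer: 347415/7 ≈ 49631.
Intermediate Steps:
y(r) = -104/7 + 2*(-5 + r)²/7 (y(r) = 2*((r - 5)² - 52)/7 = 2*((-5 + r)² - 52)/7 = 2*(-52 + (-5 + r)²)/7 = -104/7 + 2*(-5 + r)²/7)
y(1*5 - 3) + 49643 = (-104/7 + 2*(-5 + (1*5 - 3))²/7) + 49643 = (-104/7 + 2*(-5 + (5 - 3))²/7) + 49643 = (-104/7 + 2*(-5 + 2)²/7) + 49643 = (-104/7 + (2/7)*(-3)²) + 49643 = (-104/7 + (2/7)*9) + 49643 = (-104/7 + 18/7) + 49643 = -86/7 + 49643 = 347415/7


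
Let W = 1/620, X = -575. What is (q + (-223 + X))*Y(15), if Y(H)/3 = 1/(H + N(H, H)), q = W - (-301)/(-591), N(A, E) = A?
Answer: -292589189/3664200 ≈ -79.851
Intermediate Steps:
W = 1/620 ≈ 0.0016129
q = -186029/366420 (q = 1/620 - (-301)/(-591) = 1/620 - (-301)*(-1)/591 = 1/620 - 1*301/591 = 1/620 - 301/591 = -186029/366420 ≈ -0.50769)
Y(H) = 3/(2*H) (Y(H) = 3/(H + H) = 3/((2*H)) = 3*(1/(2*H)) = 3/(2*H))
(q + (-223 + X))*Y(15) = (-186029/366420 + (-223 - 575))*((3/2)/15) = (-186029/366420 - 798)*((3/2)*(1/15)) = -292589189/366420*1/10 = -292589189/3664200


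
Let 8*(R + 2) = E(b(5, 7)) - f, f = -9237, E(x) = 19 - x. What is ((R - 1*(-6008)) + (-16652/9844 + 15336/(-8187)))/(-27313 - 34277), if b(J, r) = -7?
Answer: -16726656469/143875718160 ≈ -0.11626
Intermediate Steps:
R = 9247/8 (R = -2 + ((19 - 1*(-7)) - 1*(-9237))/8 = -2 + ((19 + 7) + 9237)/8 = -2 + (26 + 9237)/8 = -2 + (⅛)*9263 = -2 + 9263/8 = 9247/8 ≈ 1155.9)
((R - 1*(-6008)) + (-16652/9844 + 15336/(-8187)))/(-27313 - 34277) = ((9247/8 - 1*(-6008)) + (-16652/9844 + 15336/(-8187)))/(-27313 - 34277) = ((9247/8 + 6008) + (-16652*1/9844 + 15336*(-1/8187)))/(-61590) = (57311/8 + (-181/107 - 5112/2729))*(-1/61590) = (57311/8 - 1040933/292003)*(-1/61590) = (16726656469/2336024)*(-1/61590) = -16726656469/143875718160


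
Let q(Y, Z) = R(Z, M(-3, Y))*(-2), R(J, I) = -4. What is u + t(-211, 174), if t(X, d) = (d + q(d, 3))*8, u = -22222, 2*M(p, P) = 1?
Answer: -20766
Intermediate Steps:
M(p, P) = 1/2 (M(p, P) = (1/2)*1 = 1/2)
q(Y, Z) = 8 (q(Y, Z) = -4*(-2) = 8)
t(X, d) = 64 + 8*d (t(X, d) = (d + 8)*8 = (8 + d)*8 = 64 + 8*d)
u + t(-211, 174) = -22222 + (64 + 8*174) = -22222 + (64 + 1392) = -22222 + 1456 = -20766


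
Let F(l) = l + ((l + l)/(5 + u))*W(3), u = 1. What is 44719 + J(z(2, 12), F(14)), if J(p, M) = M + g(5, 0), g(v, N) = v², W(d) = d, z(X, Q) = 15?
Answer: 44772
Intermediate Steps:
F(l) = 2*l (F(l) = l + ((l + l)/(5 + 1))*3 = l + ((2*l)/6)*3 = l + ((2*l)*(⅙))*3 = l + (l/3)*3 = l + l = 2*l)
J(p, M) = 25 + M (J(p, M) = M + 5² = M + 25 = 25 + M)
44719 + J(z(2, 12), F(14)) = 44719 + (25 + 2*14) = 44719 + (25 + 28) = 44719 + 53 = 44772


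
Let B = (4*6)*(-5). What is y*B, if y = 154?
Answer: -18480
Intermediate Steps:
B = -120 (B = 24*(-5) = -120)
y*B = 154*(-120) = -18480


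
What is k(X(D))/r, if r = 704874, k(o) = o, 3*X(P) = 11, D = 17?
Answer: 11/2114622 ≈ 5.2019e-6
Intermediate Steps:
X(P) = 11/3 (X(P) = (1/3)*11 = 11/3)
k(X(D))/r = (11/3)/704874 = (11/3)*(1/704874) = 11/2114622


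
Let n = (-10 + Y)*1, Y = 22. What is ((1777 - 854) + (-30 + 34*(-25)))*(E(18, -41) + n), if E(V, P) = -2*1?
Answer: 430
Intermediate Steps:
E(V, P) = -2
n = 12 (n = (-10 + 22)*1 = 12*1 = 12)
((1777 - 854) + (-30 + 34*(-25)))*(E(18, -41) + n) = ((1777 - 854) + (-30 + 34*(-25)))*(-2 + 12) = (923 + (-30 - 850))*10 = (923 - 880)*10 = 43*10 = 430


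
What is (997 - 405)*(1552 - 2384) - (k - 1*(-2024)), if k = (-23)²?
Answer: -495097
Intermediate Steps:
k = 529
(997 - 405)*(1552 - 2384) - (k - 1*(-2024)) = (997 - 405)*(1552 - 2384) - (529 - 1*(-2024)) = 592*(-832) - (529 + 2024) = -492544 - 1*2553 = -492544 - 2553 = -495097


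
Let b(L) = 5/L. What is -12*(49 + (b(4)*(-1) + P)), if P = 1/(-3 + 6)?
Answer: -577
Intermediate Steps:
P = 1/3 ≈ 0.33333
-12*(49 + (b(4)*(-1) + P)) = -12*(49 + ((5/4)*(-1) + 1/3)) = -12*(49 + (-5/4 + 1/3)) = -12*(49 - 11/12) = -12*577/12 = -577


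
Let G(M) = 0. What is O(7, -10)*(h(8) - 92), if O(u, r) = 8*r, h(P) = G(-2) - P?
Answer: 8000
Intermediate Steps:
h(P) = -P (h(P) = 0 - P = -P)
O(7, -10)*(h(8) - 92) = (8*(-10))*(-1*8 - 92) = -80*(-8 - 92) = -80*(-100) = 8000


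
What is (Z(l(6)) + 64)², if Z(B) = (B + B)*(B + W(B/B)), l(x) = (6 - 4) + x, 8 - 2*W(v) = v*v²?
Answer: 61504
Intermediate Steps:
W(v) = 4 - v³/2 (W(v) = 4 - v*v²/2 = 4 - v³/2)
l(x) = 2 + x
Z(B) = 2*B*(7/2 + B) (Z(B) = (B + B)*(B + (4 - (B/B)³/2)) = (2*B)*(B + (4 - ½*1³)) = (2*B)*(B + (4 - ½*1)) = (2*B)*(B + (4 - ½)) = (2*B)*(B + 7/2) = (2*B)*(7/2 + B) = 2*B*(7/2 + B))
(Z(l(6)) + 64)² = ((2 + 6)*(7 + 2*(2 + 6)) + 64)² = (8*(7 + 2*8) + 64)² = (8*(7 + 16) + 64)² = (8*23 + 64)² = (184 + 64)² = 248² = 61504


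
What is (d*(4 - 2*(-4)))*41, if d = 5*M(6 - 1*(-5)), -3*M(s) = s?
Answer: -9020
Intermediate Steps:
M(s) = -s/3
d = -55/3 (d = 5*(-(6 - 1*(-5))/3) = 5*(-(6 + 5)/3) = 5*(-⅓*11) = 5*(-11/3) = -55/3 ≈ -18.333)
(d*(4 - 2*(-4)))*41 = -55*(4 - 2*(-4))/3*41 = -55*(4 + 8)/3*41 = -55/3*12*41 = -220*41 = -9020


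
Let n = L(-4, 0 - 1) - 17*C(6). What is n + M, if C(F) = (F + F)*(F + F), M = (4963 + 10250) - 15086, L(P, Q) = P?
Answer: -2325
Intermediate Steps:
M = 127 (M = 15213 - 15086 = 127)
C(F) = 4*F² (C(F) = (2*F)*(2*F) = 4*F²)
n = -2452 (n = -4 - 68*6² = -4 - 68*36 = -4 - 17*144 = -4 - 2448 = -2452)
n + M = -2452 + 127 = -2325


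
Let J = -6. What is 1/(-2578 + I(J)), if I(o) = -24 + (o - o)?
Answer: -1/2602 ≈ -0.00038432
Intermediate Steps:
I(o) = -24 (I(o) = -24 + 0 = -24)
1/(-2578 + I(J)) = 1/(-2578 - 24) = 1/(-2602) = -1/2602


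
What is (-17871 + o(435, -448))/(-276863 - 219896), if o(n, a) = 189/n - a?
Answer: 2526272/72030055 ≈ 0.035072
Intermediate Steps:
o(n, a) = -a + 189/n
(-17871 + o(435, -448))/(-276863 - 219896) = (-17871 + (-1*(-448) + 189/435))/(-276863 - 219896) = (-17871 + (448 + 189*(1/435)))/(-496759) = (-17871 + (448 + 63/145))*(-1/496759) = (-17871 + 65023/145)*(-1/496759) = -2526272/145*(-1/496759) = 2526272/72030055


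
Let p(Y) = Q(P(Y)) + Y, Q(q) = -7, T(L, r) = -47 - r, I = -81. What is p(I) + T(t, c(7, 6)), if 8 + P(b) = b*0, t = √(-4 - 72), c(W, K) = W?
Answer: -142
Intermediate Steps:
t = 2*I*√19 (t = √(-76) = 2*I*√19 ≈ 8.7178*I)
P(b) = -8 (P(b) = -8 + b*0 = -8 + 0 = -8)
p(Y) = -7 + Y
p(I) + T(t, c(7, 6)) = (-7 - 81) + (-47 - 1*7) = -88 + (-47 - 7) = -88 - 54 = -142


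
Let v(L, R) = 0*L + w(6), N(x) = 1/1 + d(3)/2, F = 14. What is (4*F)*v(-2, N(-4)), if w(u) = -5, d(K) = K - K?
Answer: -280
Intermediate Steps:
d(K) = 0
N(x) = 1 (N(x) = 1/1 + 0/2 = 1*1 + 0*(1/2) = 1 + 0 = 1)
v(L, R) = -5 (v(L, R) = 0*L - 5 = 0 - 5 = -5)
(4*F)*v(-2, N(-4)) = (4*14)*(-5) = 56*(-5) = -280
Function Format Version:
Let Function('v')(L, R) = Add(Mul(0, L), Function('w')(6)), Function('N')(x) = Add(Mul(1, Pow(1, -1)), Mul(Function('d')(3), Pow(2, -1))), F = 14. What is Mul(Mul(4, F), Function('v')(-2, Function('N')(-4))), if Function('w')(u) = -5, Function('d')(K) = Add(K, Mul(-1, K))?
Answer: -280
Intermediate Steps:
Function('d')(K) = 0
Function('N')(x) = 1 (Function('N')(x) = Add(Mul(1, Pow(1, -1)), Mul(0, Pow(2, -1))) = Add(Mul(1, 1), Mul(0, Rational(1, 2))) = Add(1, 0) = 1)
Function('v')(L, R) = -5 (Function('v')(L, R) = Add(Mul(0, L), -5) = Add(0, -5) = -5)
Mul(Mul(4, F), Function('v')(-2, Function('N')(-4))) = Mul(Mul(4, 14), -5) = Mul(56, -5) = -280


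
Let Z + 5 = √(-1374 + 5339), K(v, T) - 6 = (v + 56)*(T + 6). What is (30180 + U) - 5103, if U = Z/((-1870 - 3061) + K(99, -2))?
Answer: 21591298/861 - √3965/4305 ≈ 25077.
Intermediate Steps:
K(v, T) = 6 + (6 + T)*(56 + v) (K(v, T) = 6 + (v + 56)*(T + 6) = 6 + (56 + v)*(6 + T) = 6 + (6 + T)*(56 + v))
Z = -5 + √3965 (Z = -5 + √(-1374 + 5339) = -5 + √3965 ≈ 57.968)
U = 1/861 - √3965/4305 (U = (-5 + √3965)/((-1870 - 3061) + (342 + 6*99 + 56*(-2) - 2*99)) = (-5 + √3965)/(-4931 + (342 + 594 - 112 - 198)) = (-5 + √3965)/(-4931 + 626) = (-5 + √3965)/(-4305) = (-5 + √3965)*(-1/4305) = 1/861 - √3965/4305 ≈ -0.013465)
(30180 + U) - 5103 = (30180 + (1/861 - √3965/4305)) - 5103 = (25984981/861 - √3965/4305) - 5103 = 21591298/861 - √3965/4305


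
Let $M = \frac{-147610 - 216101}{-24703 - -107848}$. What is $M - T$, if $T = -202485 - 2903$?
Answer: $\frac{5692207183}{27715} \approx 2.0538 \cdot 10^{5}$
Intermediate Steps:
$T = -205388$ ($T = -202485 + \left(-42479 + 39576\right) = -202485 - 2903 = -205388$)
$M = - \frac{121237}{27715}$ ($M = - \frac{363711}{-24703 + 107848} = - \frac{363711}{83145} = \left(-363711\right) \frac{1}{83145} = - \frac{121237}{27715} \approx -4.3744$)
$M - T = - \frac{121237}{27715} - -205388 = - \frac{121237}{27715} + 205388 = \frac{5692207183}{27715}$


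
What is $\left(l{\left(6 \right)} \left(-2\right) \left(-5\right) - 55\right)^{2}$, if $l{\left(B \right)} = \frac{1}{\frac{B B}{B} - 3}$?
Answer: $\frac{24025}{9} \approx 2669.4$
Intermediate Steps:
$l{\left(B \right)} = \frac{1}{-3 + B}$ ($l{\left(B \right)} = \frac{1}{\frac{B^{2}}{B} - 3} = \frac{1}{B - 3} = \frac{1}{-3 + B}$)
$\left(l{\left(6 \right)} \left(-2\right) \left(-5\right) - 55\right)^{2} = \left(\frac{1}{-3 + 6} \left(-2\right) \left(-5\right) - 55\right)^{2} = \left(\frac{1}{3} \left(-2\right) \left(-5\right) - 55\right)^{2} = \left(\left(- \frac{2}{3}\right) \left(-5\right) - 55\right)^{2} = \left(\frac{10}{3} - 55\right)^{2} = \left(- \frac{155}{3}\right)^{2} = \frac{24025}{9}$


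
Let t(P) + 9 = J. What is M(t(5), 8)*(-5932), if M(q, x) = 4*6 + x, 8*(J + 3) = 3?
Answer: -189824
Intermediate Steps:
J = -21/8 (J = -3 + (⅛)*3 = -3 + 3/8 = -21/8 ≈ -2.6250)
t(P) = -93/8 (t(P) = -9 - 21/8 = -93/8)
M(q, x) = 24 + x
M(t(5), 8)*(-5932) = (24 + 8)*(-5932) = 32*(-5932) = -189824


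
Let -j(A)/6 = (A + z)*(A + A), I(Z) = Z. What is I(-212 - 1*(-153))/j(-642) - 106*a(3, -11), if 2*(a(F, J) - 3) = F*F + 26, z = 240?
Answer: -6729798325/3097008 ≈ -2173.0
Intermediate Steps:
j(A) = -12*A*(240 + A) (j(A) = -6*(A + 240)*(A + A) = -6*(240 + A)*2*A = -12*A*(240 + A))
a(F, J) = 16 + F²/2 (a(F, J) = 3 + (F*F + 26)/2 = 3 + (F² + 26)/2 = 3 + (26 + F²)/2 = 3 + (13 + F²/2) = 16 + F²/2)
I(-212 - 1*(-153))/j(-642) - 106*a(3, -11) = (-212 - 1*(-153))/((-12*(-642)*(240 - 642))) - 106*(16 + (½)*3²) = (-212 + 153)/((-12*(-642)*(-402))) - 106*(16 + (½)*9) = -59/(-3097008) - 106*(16 + 9/2) = -59*(-1/3097008) - 106*41/2 = 59/3097008 - 1*2173 = 59/3097008 - 2173 = -6729798325/3097008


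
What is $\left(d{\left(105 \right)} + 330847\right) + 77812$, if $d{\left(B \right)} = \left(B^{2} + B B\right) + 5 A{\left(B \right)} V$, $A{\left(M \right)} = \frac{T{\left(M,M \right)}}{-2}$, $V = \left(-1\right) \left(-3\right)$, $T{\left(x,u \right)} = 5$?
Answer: $\frac{861343}{2} \approx 4.3067 \cdot 10^{5}$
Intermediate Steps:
$V = 3$
$A{\left(M \right)} = - \frac{5}{2}$ ($A{\left(M \right)} = \frac{5}{-2} = 5 \left(- \frac{1}{2}\right) = - \frac{5}{2}$)
$d{\left(B \right)} = - \frac{75}{2} + 2 B^{2}$ ($d{\left(B \right)} = \left(B^{2} + B B\right) + 5 \left(- \frac{5}{2}\right) 3 = \left(B^{2} + B^{2}\right) - \frac{75}{2} = 2 B^{2} - \frac{75}{2} = - \frac{75}{2} + 2 B^{2}$)
$\left(d{\left(105 \right)} + 330847\right) + 77812 = \left(\left(- \frac{75}{2} + 2 \cdot 105^{2}\right) + 330847\right) + 77812 = \left(\left(- \frac{75}{2} + 2 \cdot 11025\right) + 330847\right) + 77812 = \left(\left(- \frac{75}{2} + 22050\right) + 330847\right) + 77812 = \left(\frac{44025}{2} + 330847\right) + 77812 = \frac{705719}{2} + 77812 = \frac{861343}{2}$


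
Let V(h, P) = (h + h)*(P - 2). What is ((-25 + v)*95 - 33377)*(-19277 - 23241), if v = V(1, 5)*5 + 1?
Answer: 1394888026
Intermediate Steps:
V(h, P) = 2*h*(-2 + P) (V(h, P) = (2*h)*(-2 + P) = 2*h*(-2 + P))
v = 31 (v = (2*1*(-2 + 5))*5 + 1 = (2*1*3)*5 + 1 = 6*5 + 1 = 30 + 1 = 31)
((-25 + v)*95 - 33377)*(-19277 - 23241) = ((-25 + 31)*95 - 33377)*(-19277 - 23241) = (6*95 - 33377)*(-42518) = (570 - 33377)*(-42518) = -32807*(-42518) = 1394888026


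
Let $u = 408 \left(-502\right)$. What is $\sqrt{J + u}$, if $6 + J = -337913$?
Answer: $i \sqrt{542735} \approx 736.71 i$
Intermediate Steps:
$J = -337919$ ($J = -6 - 337913 = -337919$)
$u = -204816$
$\sqrt{J + u} = \sqrt{-337919 - 204816} = \sqrt{-542735} = i \sqrt{542735}$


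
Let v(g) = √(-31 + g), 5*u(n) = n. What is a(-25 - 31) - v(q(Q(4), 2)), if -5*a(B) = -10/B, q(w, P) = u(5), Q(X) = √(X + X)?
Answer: -1/28 - I*√30 ≈ -0.035714 - 5.4772*I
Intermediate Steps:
u(n) = n/5
Q(X) = √2*√X (Q(X) = √(2*X) = √2*√X)
q(w, P) = 1 (q(w, P) = (⅕)*5 = 1)
a(B) = 2/B (a(B) = -(-2)/B = 2/B)
a(-25 - 31) - v(q(Q(4), 2)) = 2/(-25 - 31) - √(-31 + 1) = 2/(-56) - √(-30) = 2*(-1/56) - I*√30 = -1/28 - I*√30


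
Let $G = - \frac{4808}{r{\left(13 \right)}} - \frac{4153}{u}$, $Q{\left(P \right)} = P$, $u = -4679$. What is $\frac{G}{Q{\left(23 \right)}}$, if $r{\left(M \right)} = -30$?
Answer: $\frac{11310611}{1614255} \approx 7.0067$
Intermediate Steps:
$G = \frac{11310611}{70185}$ ($G = - \frac{4808}{-30} - \frac{4153}{-4679} = \left(-4808\right) \left(- \frac{1}{30}\right) - - \frac{4153}{4679} = \frac{2404}{15} + \frac{4153}{4679} = \frac{11310611}{70185} \approx 161.15$)
$\frac{G}{Q{\left(23 \right)}} = \frac{11310611}{70185 \cdot 23} = \frac{11310611}{70185} \cdot \frac{1}{23} = \frac{11310611}{1614255}$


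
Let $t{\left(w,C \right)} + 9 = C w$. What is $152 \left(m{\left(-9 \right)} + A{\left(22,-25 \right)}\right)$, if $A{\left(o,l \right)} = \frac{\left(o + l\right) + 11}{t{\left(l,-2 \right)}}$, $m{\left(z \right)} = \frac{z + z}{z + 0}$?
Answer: $\frac{13680}{41} \approx 333.66$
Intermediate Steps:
$t{\left(w,C \right)} = -9 + C w$
$m{\left(z \right)} = 2$ ($m{\left(z \right)} = \frac{2 z}{z} = 2$)
$A{\left(o,l \right)} = \frac{11 + l + o}{-9 - 2 l}$ ($A{\left(o,l \right)} = \frac{\left(o + l\right) + 11}{-9 - 2 l} = \frac{\left(l + o\right) + 11}{-9 - 2 l} = \frac{11 + l + o}{-9 - 2 l}$)
$152 \left(m{\left(-9 \right)} + A{\left(22,-25 \right)}\right) = 152 \left(2 + \frac{-11 - -25 - 22}{9 + 2 \left(-25\right)}\right) = 152 \left(2 + \frac{-11 + 25 - 22}{9 - 50}\right) = 152 \left(2 + \frac{1}{-41} \left(-8\right)\right) = 152 \left(2 - - \frac{8}{41}\right) = 152 \left(2 + \frac{8}{41}\right) = 152 \cdot \frac{90}{41} = \frac{13680}{41}$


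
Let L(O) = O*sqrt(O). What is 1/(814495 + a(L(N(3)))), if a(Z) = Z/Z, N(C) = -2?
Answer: 1/814496 ≈ 1.2278e-6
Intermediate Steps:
L(O) = O**(3/2)
a(Z) = 1
1/(814495 + a(L(N(3)))) = 1/(814495 + 1) = 1/814496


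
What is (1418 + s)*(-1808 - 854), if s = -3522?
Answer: 5600848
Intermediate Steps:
(1418 + s)*(-1808 - 854) = (1418 - 3522)*(-1808 - 854) = -2104*(-2662) = 5600848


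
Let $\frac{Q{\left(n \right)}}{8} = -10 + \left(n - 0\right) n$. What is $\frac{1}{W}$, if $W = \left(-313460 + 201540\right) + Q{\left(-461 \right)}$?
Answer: $\frac{1}{1588168} \approx 6.2966 \cdot 10^{-7}$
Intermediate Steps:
$Q{\left(n \right)} = -80 + 8 n^{2}$ ($Q{\left(n \right)} = 8 \left(-10 + \left(n - 0\right) n\right) = 8 \left(-10 + \left(n + 0\right) n\right) = 8 \left(-10 + n n\right) = 8 \left(-10 + n^{2}\right) = -80 + 8 n^{2}$)
$W = 1588168$ ($W = \left(-313460 + 201540\right) - \left(80 - 8 \left(-461\right)^{2}\right) = -111920 + \left(-80 + 8 \cdot 212521\right) = -111920 + \left(-80 + 1700168\right) = -111920 + 1700088 = 1588168$)
$\frac{1}{W} = \frac{1}{1588168}$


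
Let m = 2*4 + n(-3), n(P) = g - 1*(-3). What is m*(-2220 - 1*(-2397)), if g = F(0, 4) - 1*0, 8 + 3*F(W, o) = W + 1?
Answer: 1534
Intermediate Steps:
F(W, o) = -7/3 + W/3 (F(W, o) = -8/3 + (W + 1)/3 = -8/3 + (1 + W)/3 = -8/3 + (⅓ + W/3) = -7/3 + W/3)
g = -7/3 (g = (-7/3 + (⅓)*0) - 1*0 = (-7/3 + 0) + 0 = -7/3 + 0 = -7/3 ≈ -2.3333)
n(P) = ⅔ (n(P) = -7/3 - 1*(-3) = -7/3 + 3 = ⅔)
m = 26/3 (m = 2*4 + ⅔ = 8 + ⅔ = 26/3 ≈ 8.6667)
m*(-2220 - 1*(-2397)) = 26*(-2220 - 1*(-2397))/3 = 26*(-2220 + 2397)/3 = (26/3)*177 = 1534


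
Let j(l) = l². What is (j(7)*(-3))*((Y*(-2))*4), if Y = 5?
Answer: 5880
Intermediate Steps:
(j(7)*(-3))*((Y*(-2))*4) = (7²*(-3))*((5*(-2))*4) = (49*(-3))*(-10*4) = -147*(-40) = 5880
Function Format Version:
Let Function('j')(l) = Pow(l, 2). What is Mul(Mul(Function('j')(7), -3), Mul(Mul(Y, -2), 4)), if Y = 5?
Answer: 5880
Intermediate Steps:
Mul(Mul(Function('j')(7), -3), Mul(Mul(Y, -2), 4)) = Mul(Mul(Pow(7, 2), -3), Mul(Mul(5, -2), 4)) = Mul(Mul(49, -3), Mul(-10, 4)) = Mul(-147, -40) = 5880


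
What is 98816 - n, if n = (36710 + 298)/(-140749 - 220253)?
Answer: 5945468440/60167 ≈ 98816.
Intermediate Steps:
n = -6168/60167 (n = 37008/(-361002) = 37008*(-1/361002) = -6168/60167 ≈ -0.10251)
98816 - n = 98816 - 1*(-6168/60167) = 98816 + 6168/60167 = 5945468440/60167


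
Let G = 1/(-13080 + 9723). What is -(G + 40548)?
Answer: -136119635/3357 ≈ -40548.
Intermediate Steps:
G = -1/3357 (G = 1/(-3357) = -1/3357 ≈ -0.00029788)
-(G + 40548) = -(-1/3357 + 40548) = -1*136119635/3357 = -136119635/3357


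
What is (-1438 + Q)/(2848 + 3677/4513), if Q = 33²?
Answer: -1575037/12856701 ≈ -0.12251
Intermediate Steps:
Q = 1089
(-1438 + Q)/(2848 + 3677/4513) = (-1438 + 1089)/(2848 + 3677/4513) = -349/(2848 + 3677*(1/4513)) = -349/(2848 + 3677/4513) = -349/12856701/4513 = -349*4513/12856701 = -1575037/12856701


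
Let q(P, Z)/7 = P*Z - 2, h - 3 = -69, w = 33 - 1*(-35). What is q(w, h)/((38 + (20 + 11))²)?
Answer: -31430/4761 ≈ -6.6016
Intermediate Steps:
w = 68 (w = 33 + 35 = 68)
h = -66 (h = 3 - 69 = -66)
q(P, Z) = -14 + 7*P*Z (q(P, Z) = 7*(P*Z - 2) = 7*(-2 + P*Z) = -14 + 7*P*Z)
q(w, h)/((38 + (20 + 11))²) = (-14 + 7*68*(-66))/((38 + (20 + 11))²) = (-14 - 31416)/((38 + 31)²) = -31430/(69²) = -31430/4761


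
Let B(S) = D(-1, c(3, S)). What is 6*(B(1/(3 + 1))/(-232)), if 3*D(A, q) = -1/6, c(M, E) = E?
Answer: 1/696 ≈ 0.0014368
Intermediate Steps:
D(A, q) = -1/18 (D(A, q) = (-1/6)/3 = (-1*⅙)/3 = (⅓)*(-⅙) = -1/18)
B(S) = -1/18
6*(B(1/(3 + 1))/(-232)) = 6*(-1/18/(-232)) = 6*(-1/18*(-1/232)) = 6*(1/4176) = 1/696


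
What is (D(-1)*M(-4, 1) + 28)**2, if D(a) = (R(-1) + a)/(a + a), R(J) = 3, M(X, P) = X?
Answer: 1024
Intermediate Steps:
D(a) = (3 + a)/(2*a) (D(a) = (3 + a)/(a + a) = (3 + a)/((2*a)) = (3 + a)*(1/(2*a)) = (3 + a)/(2*a))
(D(-1)*M(-4, 1) + 28)**2 = (((1/2)*(3 - 1)/(-1))*(-4) + 28)**2 = (((1/2)*(-1)*2)*(-4) + 28)**2 = (-1*(-4) + 28)**2 = (4 + 28)**2 = 32**2 = 1024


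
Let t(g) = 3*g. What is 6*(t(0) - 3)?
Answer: -18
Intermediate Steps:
6*(t(0) - 3) = 6*(3*0 - 3) = 6*(0 - 3) = 6*(-3) = -18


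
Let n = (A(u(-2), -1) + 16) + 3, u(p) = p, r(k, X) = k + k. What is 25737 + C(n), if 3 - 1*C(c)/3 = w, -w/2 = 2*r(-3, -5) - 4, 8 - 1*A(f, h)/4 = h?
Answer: 25650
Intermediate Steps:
r(k, X) = 2*k
A(f, h) = 32 - 4*h
n = 55 (n = ((32 - 4*(-1)) + 16) + 3 = ((32 + 4) + 16) + 3 = (36 + 16) + 3 = 52 + 3 = 55)
w = 32 (w = -2*(2*(2*(-3)) - 4) = -2*(2*(-6) - 4) = -2*(-12 - 4) = -2*(-16) = 32)
C(c) = -87 (C(c) = 9 - 3*32 = 9 - 96 = -87)
25737 + C(n) = 25737 - 87 = 25650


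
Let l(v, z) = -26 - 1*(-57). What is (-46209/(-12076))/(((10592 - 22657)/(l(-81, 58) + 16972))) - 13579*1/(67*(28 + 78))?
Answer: -3779200341607/517369833940 ≈ -7.3046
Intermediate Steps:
l(v, z) = 31 (l(v, z) = -26 + 57 = 31)
(-46209/(-12076))/(((10592 - 22657)/(l(-81, 58) + 16972))) - 13579*1/(67*(28 + 78)) = (-46209/(-12076))/(((10592 - 22657)/(31 + 16972))) - 13579*1/(67*(28 + 78)) = (-46209*(-1/12076))/((-12065/17003)) - 13579/(106*67) = 46209/(12076*((-12065*1/17003))) - 13579/7102 = 46209/(12076*(-12065/17003)) - 13579*1/7102 = (46209/12076)*(-17003/12065) - 13579/7102 = -785691627/145696940 - 13579/7102 = -3779200341607/517369833940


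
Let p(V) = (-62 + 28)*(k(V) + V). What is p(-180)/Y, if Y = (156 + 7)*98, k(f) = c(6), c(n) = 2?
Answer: 3026/7987 ≈ 0.37887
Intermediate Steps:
k(f) = 2
p(V) = -68 - 34*V (p(V) = (-62 + 28)*(2 + V) = -34*(2 + V) = -68 - 34*V)
Y = 15974 (Y = 163*98 = 15974)
p(-180)/Y = (-68 - 34*(-180))/15974 = (-68 + 6120)*(1/15974) = 6052*(1/15974) = 3026/7987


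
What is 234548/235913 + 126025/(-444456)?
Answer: 74515330063/104852948328 ≈ 0.71066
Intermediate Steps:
234548/235913 + 126025/(-444456) = 234548*(1/235913) + 126025*(-1/444456) = 234548/235913 - 126025/444456 = 74515330063/104852948328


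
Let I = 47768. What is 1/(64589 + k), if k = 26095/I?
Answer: 47768/3085313447 ≈ 1.5482e-5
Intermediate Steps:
k = 26095/47768 ≈ 0.54629
1/(64589 + k) = 1/(64589 + 26095/47768) = 1/(3085313447/47768) = 47768/3085313447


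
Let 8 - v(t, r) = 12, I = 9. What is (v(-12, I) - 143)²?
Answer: 21609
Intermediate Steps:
v(t, r) = -4 (v(t, r) = 8 - 1*12 = 8 - 12 = -4)
(v(-12, I) - 143)² = (-4 - 143)² = (-147)² = 21609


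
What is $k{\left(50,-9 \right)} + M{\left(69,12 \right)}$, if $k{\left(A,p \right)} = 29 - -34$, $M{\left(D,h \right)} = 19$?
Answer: $82$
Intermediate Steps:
$k{\left(A,p \right)} = 63$ ($k{\left(A,p \right)} = 29 + 34 = 63$)
$k{\left(50,-9 \right)} + M{\left(69,12 \right)} = 63 + 19 = 82$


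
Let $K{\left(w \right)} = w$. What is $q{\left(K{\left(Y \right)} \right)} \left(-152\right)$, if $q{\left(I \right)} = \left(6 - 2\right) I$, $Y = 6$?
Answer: $-3648$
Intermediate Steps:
$q{\left(I \right)} = 4 I$
$q{\left(K{\left(Y \right)} \right)} \left(-152\right) = 4 \cdot 6 \left(-152\right) = 24 \left(-152\right) = -3648$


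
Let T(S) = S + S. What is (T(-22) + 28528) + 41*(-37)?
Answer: 26967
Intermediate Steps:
T(S) = 2*S
(T(-22) + 28528) + 41*(-37) = (2*(-22) + 28528) + 41*(-37) = (-44 + 28528) - 1517 = 28484 - 1517 = 26967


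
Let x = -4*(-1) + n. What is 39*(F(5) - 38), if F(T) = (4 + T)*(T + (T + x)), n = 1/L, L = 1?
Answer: 3783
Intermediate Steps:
n = 1 (n = 1/1 = 1)
x = 5 (x = -4*(-1) + 1 = 4 + 1 = 5)
F(T) = (4 + T)*(5 + 2*T) (F(T) = (4 + T)*(T + (T + 5)) = (4 + T)*(T + (5 + T)) = (4 + T)*(5 + 2*T))
39*(F(5) - 38) = 39*((20 + 2*5² + 13*5) - 38) = 39*((20 + 2*25 + 65) - 38) = 39*((20 + 50 + 65) - 38) = 39*(135 - 38) = 39*97 = 3783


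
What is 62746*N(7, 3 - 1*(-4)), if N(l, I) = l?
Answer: 439222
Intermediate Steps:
62746*N(7, 3 - 1*(-4)) = 62746*7 = 439222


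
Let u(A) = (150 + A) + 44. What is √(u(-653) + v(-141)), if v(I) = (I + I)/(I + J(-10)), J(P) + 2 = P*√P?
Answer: √15*√((4357 + 306*I*√10)/(-143 - 10*I*√10)) ≈ 0.0097229 - 21.38*I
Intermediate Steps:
J(P) = -2 + P^(3/2) (J(P) = -2 + P*√P = -2 + P^(3/2))
v(I) = 2*I/(-2 + I - 10*I*√10) (v(I) = (I + I)/(I + (-2 + (-10)^(3/2))) = (2*I)/(I + (-2 - 10*I*√10)) = (2*I)/(-2 + I - 10*I*√10) = 2*I/(-2 + I - 10*I*√10))
u(A) = 194 + A
√(u(-653) + v(-141)) = √((194 - 653) + 2*(-141)/(-2 - 141 - 10*I*√10)) = √(-459 + 2*(-141)/(-143 - 10*I*√10)) = √(-459 - 282/(-143 - 10*I*√10))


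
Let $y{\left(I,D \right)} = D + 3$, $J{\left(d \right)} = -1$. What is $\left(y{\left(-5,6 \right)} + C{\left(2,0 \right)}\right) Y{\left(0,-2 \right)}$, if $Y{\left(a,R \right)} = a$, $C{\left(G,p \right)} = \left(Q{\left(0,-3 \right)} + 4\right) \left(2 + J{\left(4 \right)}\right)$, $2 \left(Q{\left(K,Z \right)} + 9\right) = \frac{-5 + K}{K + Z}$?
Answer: $0$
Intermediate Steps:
$y{\left(I,D \right)} = 3 + D$
$Q{\left(K,Z \right)} = -9 + \frac{-5 + K}{2 \left(K + Z\right)}$ ($Q{\left(K,Z \right)} = -9 + \frac{\left(-5 + K\right) \frac{1}{K + Z}}{2} = -9 + \frac{\frac{1}{K + Z} \left(-5 + K\right)}{2} = -9 + \frac{-5 + K}{2 \left(K + Z\right)}$)
$C{\left(G,p \right)} = - \frac{25}{6}$ ($C{\left(G,p \right)} = \left(\frac{-5 - -54 - 0}{2 \left(0 - 3\right)} + 4\right) \left(2 - 1\right) = \left(\frac{-5 + 54 + 0}{2 \left(-3\right)} + 4\right) 1 = \left(\frac{1}{2} \left(- \frac{1}{3}\right) 49 + 4\right) 1 = \left(- \frac{49}{6} + 4\right) 1 = \left(- \frac{25}{6}\right) 1 = - \frac{25}{6}$)
$\left(y{\left(-5,6 \right)} + C{\left(2,0 \right)}\right) Y{\left(0,-2 \right)} = \left(\left(3 + 6\right) - \frac{25}{6}\right) 0 = \left(9 - \frac{25}{6}\right) 0 = \frac{29}{6} \cdot 0 = 0$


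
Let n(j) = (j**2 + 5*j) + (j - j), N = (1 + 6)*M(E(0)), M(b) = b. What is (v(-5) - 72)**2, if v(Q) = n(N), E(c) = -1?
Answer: 3364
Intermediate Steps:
N = -7 (N = (1 + 6)*(-1) = 7*(-1) = -7)
n(j) = j**2 + 5*j (n(j) = (j**2 + 5*j) + 0 = j**2 + 5*j)
v(Q) = 14 (v(Q) = -7*(5 - 7) = -7*(-2) = 14)
(v(-5) - 72)**2 = (14 - 72)**2 = (-58)**2 = 3364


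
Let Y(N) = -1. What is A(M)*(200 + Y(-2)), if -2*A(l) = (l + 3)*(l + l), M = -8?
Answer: -7960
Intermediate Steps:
A(l) = -l*(3 + l) (A(l) = -(l + 3)*(l + l)/2 = -(3 + l)*2*l/2 = -l*(3 + l))
A(M)*(200 + Y(-2)) = (-1*(-8)*(3 - 8))*(200 - 1) = -1*(-8)*(-5)*199 = -40*199 = -7960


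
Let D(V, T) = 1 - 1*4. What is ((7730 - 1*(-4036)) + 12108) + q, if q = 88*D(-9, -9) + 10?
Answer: 23620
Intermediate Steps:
D(V, T) = -3 (D(V, T) = 1 - 4 = -3)
q = -254 (q = 88*(-3) + 10 = -264 + 10 = -254)
((7730 - 1*(-4036)) + 12108) + q = ((7730 - 1*(-4036)) + 12108) - 254 = ((7730 + 4036) + 12108) - 254 = (11766 + 12108) - 254 = 23874 - 254 = 23620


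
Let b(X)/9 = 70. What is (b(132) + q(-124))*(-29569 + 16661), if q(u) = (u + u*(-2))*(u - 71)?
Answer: 303983400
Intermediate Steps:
b(X) = 630 (b(X) = 9*70 = 630)
q(u) = -u*(-71 + u) (q(u) = (u - 2*u)*(-71 + u) = (-u)*(-71 + u) = -u*(-71 + u))
(b(132) + q(-124))*(-29569 + 16661) = (630 - 124*(71 - 1*(-124)))*(-29569 + 16661) = (630 - 124*(71 + 124))*(-12908) = (630 - 124*195)*(-12908) = (630 - 24180)*(-12908) = -23550*(-12908) = 303983400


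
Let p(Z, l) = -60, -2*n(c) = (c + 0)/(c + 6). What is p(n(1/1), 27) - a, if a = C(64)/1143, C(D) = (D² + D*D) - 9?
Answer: -76763/1143 ≈ -67.159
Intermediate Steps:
n(c) = -c/(2*(6 + c)) (n(c) = -(c + 0)/(2*(c + 6)) = -c/(2*(6 + c)))
C(D) = -9 + 2*D² (C(D) = (D² + D²) - 9 = 2*D² - 9 = -9 + 2*D²)
a = 8183/1143 (a = (-9 + 2*64²)/1143 = (-9 + 2*4096)*(1/1143) = (-9 + 8192)*(1/1143) = 8183*(1/1143) = 8183/1143 ≈ 7.1592)
p(n(1/1), 27) - a = -60 - 1*8183/1143 = -60 - 8183/1143 = -76763/1143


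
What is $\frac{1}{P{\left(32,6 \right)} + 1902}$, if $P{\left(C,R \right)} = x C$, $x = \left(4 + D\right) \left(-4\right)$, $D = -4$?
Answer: $\frac{1}{1902} \approx 0.00052576$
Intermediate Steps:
$x = 0$ ($x = \left(4 - 4\right) \left(-4\right) = 0 \left(-4\right) = 0$)
$P{\left(C,R \right)} = 0$ ($P{\left(C,R \right)} = 0 C = 0$)
$\frac{1}{P{\left(32,6 \right)} + 1902} = \frac{1}{0 + 1902} = \frac{1}{1902}$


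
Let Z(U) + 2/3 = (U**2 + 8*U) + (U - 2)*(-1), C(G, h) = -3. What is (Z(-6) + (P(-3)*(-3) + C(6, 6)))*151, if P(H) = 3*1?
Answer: -7550/3 ≈ -2516.7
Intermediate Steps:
P(H) = 3
Z(U) = 4/3 + U**2 + 7*U (Z(U) = -2/3 + ((U**2 + 8*U) + (U - 2)*(-1)) = -2/3 + ((U**2 + 8*U) + (-2 + U)*(-1)) = -2/3 + ((U**2 + 8*U) + (2 - U)) = -2/3 + (2 + U**2 + 7*U) = 4/3 + U**2 + 7*U)
(Z(-6) + (P(-3)*(-3) + C(6, 6)))*151 = ((4/3 + (-6)**2 + 7*(-6)) + (3*(-3) - 3))*151 = ((4/3 + 36 - 42) + (-9 - 3))*151 = (-14/3 - 12)*151 = -50/3*151 = -7550/3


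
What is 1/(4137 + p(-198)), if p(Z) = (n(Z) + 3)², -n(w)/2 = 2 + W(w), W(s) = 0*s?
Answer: 1/4138 ≈ 0.00024166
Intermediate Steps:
W(s) = 0
n(w) = -4 (n(w) = -2*(2 + 0) = -2*2 = -4)
p(Z) = 1 (p(Z) = (-4 + 3)² = (-1)² = 1)
1/(4137 + p(-198)) = 1/(4137 + 1) = 1/4138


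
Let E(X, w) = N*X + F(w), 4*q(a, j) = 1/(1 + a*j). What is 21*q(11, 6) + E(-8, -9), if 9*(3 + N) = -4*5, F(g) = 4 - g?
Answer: 132313/2412 ≈ 54.856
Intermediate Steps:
N = -47/9 (N = -3 + (-4*5)/9 = -3 + (⅑)*(-20) = -3 - 20/9 = -47/9 ≈ -5.2222)
q(a, j) = 1/(4*(1 + a*j))
E(X, w) = 4 - w - 47*X/9 (E(X, w) = -47*X/9 + (4 - w) = 4 - w - 47*X/9)
21*q(11, 6) + E(-8, -9) = 21*(1/(4*(1 + 11*6))) + (4 - 1*(-9) - 47/9*(-8)) = 21*(1/(4*(1 + 66))) + (4 + 9 + 376/9) = 21*((¼)/67) + 493/9 = 21*((¼)*(1/67)) + 493/9 = 21*(1/268) + 493/9 = 21/268 + 493/9 = 132313/2412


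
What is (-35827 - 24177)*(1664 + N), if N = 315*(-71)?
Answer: 1242142804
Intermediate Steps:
N = -22365
(-35827 - 24177)*(1664 + N) = (-35827 - 24177)*(1664 - 22365) = -60004*(-20701) = 1242142804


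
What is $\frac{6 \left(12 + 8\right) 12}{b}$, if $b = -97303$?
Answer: $- \frac{1440}{97303} \approx -0.014799$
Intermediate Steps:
$\frac{6 \left(12 + 8\right) 12}{b} = \frac{6 \left(12 + 8\right) 12}{-97303} = 6 \cdot 20 \cdot 12 \left(- \frac{1}{97303}\right) = 120 \cdot 12 \left(- \frac{1}{97303}\right) = 1440 \left(- \frac{1}{97303}\right) = - \frac{1440}{97303}$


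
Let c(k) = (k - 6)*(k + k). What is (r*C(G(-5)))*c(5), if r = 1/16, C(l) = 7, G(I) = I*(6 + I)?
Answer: -35/8 ≈ -4.3750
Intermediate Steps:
r = 1/16 ≈ 0.062500
c(k) = 2*k*(-6 + k) (c(k) = (-6 + k)*(2*k) = 2*k*(-6 + k))
(r*C(G(-5)))*c(5) = ((1/16)*7)*(2*5*(-6 + 5)) = 7*(2*5*(-1))/16 = (7/16)*(-10) = -35/8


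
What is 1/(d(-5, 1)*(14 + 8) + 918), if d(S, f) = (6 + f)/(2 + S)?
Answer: 3/2600 ≈ 0.0011538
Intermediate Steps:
d(S, f) = (6 + f)/(2 + S)
1/(d(-5, 1)*(14 + 8) + 918) = 1/(((6 + 1)/(2 - 5))*(14 + 8) + 918) = 1/((7/(-3))*22 + 918) = 1/(-1/3*7*22 + 918) = 1/(-7/3*22 + 918) = 1/(-154/3 + 918) = 1/(2600/3) = 3/2600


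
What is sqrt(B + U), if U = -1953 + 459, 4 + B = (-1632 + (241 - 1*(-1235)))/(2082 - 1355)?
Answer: I*sqrt(791849854)/727 ≈ 38.707*I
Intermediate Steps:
B = -3064/727 (B = -4 + (-1632 + (241 - 1*(-1235)))/(2082 - 1355) = -4 + (-1632 + (241 + 1235))/727 = -4 + (-1632 + 1476)*(1/727) = -4 - 156*1/727 = -4 - 156/727 = -3064/727 ≈ -4.2146)
U = -1494
sqrt(B + U) = sqrt(-3064/727 - 1494) = sqrt(-1089202/727) = I*sqrt(791849854)/727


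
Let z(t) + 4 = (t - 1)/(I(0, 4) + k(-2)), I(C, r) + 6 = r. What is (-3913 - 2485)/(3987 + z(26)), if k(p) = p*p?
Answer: -12796/7991 ≈ -1.6013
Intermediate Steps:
I(C, r) = -6 + r
k(p) = p²
z(t) = -9/2 + t/2 (z(t) = -4 + (t - 1)/((-6 + 4) + (-2)²) = -4 + (-1 + t)/(-2 + 4) = -4 + (-1 + t)/2 = -4 + (-1 + t)*(½) = -4 + (-½ + t/2) = -9/2 + t/2)
(-3913 - 2485)/(3987 + z(26)) = (-3913 - 2485)/(3987 + (-9/2 + (½)*26)) = -6398/(3987 + (-9/2 + 13)) = -6398/(3987 + 17/2) = -6398/7991/2 = -6398*2/7991 = -12796/7991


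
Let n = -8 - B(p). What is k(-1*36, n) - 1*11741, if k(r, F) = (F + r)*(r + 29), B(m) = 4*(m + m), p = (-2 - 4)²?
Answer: -9417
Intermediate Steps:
p = 36 (p = (-6)² = 36)
B(m) = 8*m (B(m) = 4*(2*m) = 8*m)
n = -296 (n = -8 - 8*36 = -8 - 1*288 = -8 - 288 = -296)
k(r, F) = (29 + r)*(F + r) (k(r, F) = (F + r)*(29 + r) = (29 + r)*(F + r))
k(-1*36, n) - 1*11741 = ((-1*36)² + 29*(-296) + 29*(-1*36) - (-296)*36) - 1*11741 = ((-36)² - 8584 + 29*(-36) - 296*(-36)) - 11741 = (1296 - 8584 - 1044 + 10656) - 11741 = 2324 - 11741 = -9417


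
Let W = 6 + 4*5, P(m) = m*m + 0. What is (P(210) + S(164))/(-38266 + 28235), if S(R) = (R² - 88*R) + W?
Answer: -56590/10031 ≈ -5.6415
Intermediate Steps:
P(m) = m² (P(m) = m² + 0 = m²)
W = 26 (W = 6 + 20 = 26)
S(R) = 26 + R² - 88*R (S(R) = (R² - 88*R) + 26 = 26 + R² - 88*R)
(P(210) + S(164))/(-38266 + 28235) = (210² + (26 + 164² - 88*164))/(-38266 + 28235) = (44100 + (26 + 26896 - 14432))/(-10031) = (44100 + 12490)*(-1/10031) = 56590*(-1/10031) = -56590/10031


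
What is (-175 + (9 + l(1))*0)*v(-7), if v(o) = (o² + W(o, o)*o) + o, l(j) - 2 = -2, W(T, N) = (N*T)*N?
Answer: -427525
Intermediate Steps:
W(T, N) = T*N²
l(j) = 0 (l(j) = 2 - 2 = 0)
v(o) = o + o² + o⁴ (v(o) = (o² + (o*o²)*o) + o = (o² + o³*o) + o = (o² + o⁴) + o = o + o² + o⁴)
(-175 + (9 + l(1))*0)*v(-7) = (-175 + (9 + 0)*0)*(-7*(1 - 7 + (-7)³)) = (-175 + 9*0)*(-7*(1 - 7 - 343)) = (-175 + 0)*(-7*(-349)) = -175*2443 = -427525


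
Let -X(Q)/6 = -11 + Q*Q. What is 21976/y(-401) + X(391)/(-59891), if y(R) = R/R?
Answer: 1317081836/59891 ≈ 21991.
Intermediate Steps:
y(R) = 1
X(Q) = 66 - 6*Q² (X(Q) = -6*(-11 + Q*Q) = -6*(-11 + Q²) = 66 - 6*Q²)
21976/y(-401) + X(391)/(-59891) = 21976/1 + (66 - 6*391²)/(-59891) = 21976*1 + (66 - 6*152881)*(-1/59891) = 21976 + (66 - 917286)*(-1/59891) = 21976 - 917220*(-1/59891) = 21976 + 917220/59891 = 1317081836/59891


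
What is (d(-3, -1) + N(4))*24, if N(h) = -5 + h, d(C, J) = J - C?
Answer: 24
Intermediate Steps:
(d(-3, -1) + N(4))*24 = ((-1 - 1*(-3)) + (-5 + 4))*24 = ((-1 + 3) - 1)*24 = (2 - 1)*24 = 1*24 = 24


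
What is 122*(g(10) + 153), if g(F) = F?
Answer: 19886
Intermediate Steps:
122*(g(10) + 153) = 122*(10 + 153) = 122*163 = 19886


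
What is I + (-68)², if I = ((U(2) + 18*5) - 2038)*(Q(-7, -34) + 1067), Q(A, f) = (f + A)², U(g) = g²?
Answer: -5337488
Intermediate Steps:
Q(A, f) = (A + f)²
I = -5342112 (I = ((2² + 18*5) - 2038)*((-7 - 34)² + 1067) = ((4 + 90) - 2038)*((-41)² + 1067) = (94 - 2038)*(1681 + 1067) = -1944*2748 = -5342112)
I + (-68)² = -5342112 + (-68)² = -5342112 + 4624 = -5337488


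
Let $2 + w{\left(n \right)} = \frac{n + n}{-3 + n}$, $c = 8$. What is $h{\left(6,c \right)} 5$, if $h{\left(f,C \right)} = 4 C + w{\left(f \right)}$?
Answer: $170$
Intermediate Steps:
$w{\left(n \right)} = -2 + \frac{2 n}{-3 + n}$ ($w{\left(n \right)} = -2 + \frac{n + n}{-3 + n} = -2 + \frac{2 n}{-3 + n}$)
$h{\left(f,C \right)} = 4 C + \frac{6}{-3 + f}$
$h{\left(6,c \right)} 5 = \frac{2 \left(3 + 2 \cdot 8 \left(-3 + 6\right)\right)}{-3 + 6} \cdot 5 = \frac{2 \left(3 + 2 \cdot 8 \cdot 3\right)}{3} \cdot 5 = 2 \cdot \frac{1}{3} \left(3 + 48\right) 5 = 2 \cdot \frac{1}{3} \cdot 51 \cdot 5 = 34 \cdot 5 = 170$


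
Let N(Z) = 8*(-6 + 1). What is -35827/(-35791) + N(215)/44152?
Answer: 197550258/197530529 ≈ 1.0001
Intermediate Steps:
N(Z) = -40 (N(Z) = 8*(-5) = -40)
-35827/(-35791) + N(215)/44152 = -35827/(-35791) - 40/44152 = -35827*(-1/35791) - 40*1/44152 = 35827/35791 - 5/5519 = 197550258/197530529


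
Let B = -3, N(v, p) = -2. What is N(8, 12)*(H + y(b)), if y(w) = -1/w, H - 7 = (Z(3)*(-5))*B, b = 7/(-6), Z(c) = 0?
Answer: -110/7 ≈ -15.714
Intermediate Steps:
b = -7/6 (b = 7*(-⅙) = -7/6 ≈ -1.1667)
H = 7 (H = 7 + (0*(-5))*(-3) = 7 + 0*(-3) = 7 + 0 = 7)
N(8, 12)*(H + y(b)) = -2*(7 - 1/(-7/6)) = -2*(7 - 1*(-6/7)) = -2*(7 + 6/7) = -2*55/7 = -110/7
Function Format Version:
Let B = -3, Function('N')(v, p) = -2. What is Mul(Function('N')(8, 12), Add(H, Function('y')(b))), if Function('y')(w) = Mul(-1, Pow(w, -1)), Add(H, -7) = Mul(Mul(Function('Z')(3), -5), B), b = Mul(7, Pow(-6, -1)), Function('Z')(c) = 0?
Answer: Rational(-110, 7) ≈ -15.714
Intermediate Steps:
b = Rational(-7, 6) (b = Mul(7, Rational(-1, 6)) = Rational(-7, 6) ≈ -1.1667)
H = 7 (H = Add(7, Mul(Mul(0, -5), -3)) = Add(7, Mul(0, -3)) = Add(7, 0) = 7)
Mul(Function('N')(8, 12), Add(H, Function('y')(b))) = Mul(-2, Add(7, Mul(-1, Pow(Rational(-7, 6), -1)))) = Mul(-2, Add(7, Mul(-1, Rational(-6, 7)))) = Mul(-2, Add(7, Rational(6, 7))) = Mul(-2, Rational(55, 7)) = Rational(-110, 7)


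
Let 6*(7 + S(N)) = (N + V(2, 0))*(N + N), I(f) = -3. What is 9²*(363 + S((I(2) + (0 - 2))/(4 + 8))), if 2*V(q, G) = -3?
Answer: 461721/16 ≈ 28858.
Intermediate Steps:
V(q, G) = -3/2 (V(q, G) = (½)*(-3) = -3/2)
S(N) = -7 + N*(-3/2 + N)/3 (S(N) = -7 + ((N - 3/2)*(N + N))/6 = -7 + ((-3/2 + N)*(2*N))/6 = -7 + (2*N*(-3/2 + N))/6 = -7 + N*(-3/2 + N)/3)
9²*(363 + S((I(2) + (0 - 2))/(4 + 8))) = 9²*(363 + (-7 - (-3 + (0 - 2))/(2*(4 + 8)) + ((-3 + (0 - 2))/(4 + 8))²/3)) = 81*(363 + (-7 - (-3 - 2)/(2*12) + ((-3 - 2)/12)²/3)) = 81*(363 + (-7 - (-5)/(2*12) + (-5*1/12)²/3)) = 81*(363 + (-7 - ½*(-5/12) + (-5/12)²/3)) = 81*(363 + (-7 + 5/24 + (⅓)*(25/144))) = 81*(363 + (-7 + 5/24 + 25/432)) = 81*(363 - 2909/432) = 81*(153907/432) = 461721/16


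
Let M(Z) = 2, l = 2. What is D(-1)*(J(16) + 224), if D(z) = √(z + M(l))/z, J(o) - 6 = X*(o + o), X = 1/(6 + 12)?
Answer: -2086/9 ≈ -231.78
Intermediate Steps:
X = 1/18 ≈ 0.055556
J(o) = 6 + o/9 (J(o) = 6 + (o + o)/18 = 6 + (2*o)/18 = 6 + o/9)
D(z) = √(2 + z)/z (D(z) = √(z + 2)/z = √(2 + z)/z)
D(-1)*(J(16) + 224) = (√(2 - 1)/(-1))*((6 + (⅑)*16) + 224) = (-√1)*((6 + 16/9) + 224) = (-1*1)*(70/9 + 224) = -1*2086/9 = -2086/9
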